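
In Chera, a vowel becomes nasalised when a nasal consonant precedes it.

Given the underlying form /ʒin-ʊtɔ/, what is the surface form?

The vowel /ʊ/ is adjacent to the preceding nasal /n/, so it acquires [+nasal] and surfaces as [ʊ̃].

[ʒinʊ̃tɔ]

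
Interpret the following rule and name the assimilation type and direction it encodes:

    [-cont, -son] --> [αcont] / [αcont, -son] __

The rule copies [cont] (continuancy) from the environment onto the target stops; since [±cont] encodes the stop/fricative manner contrast, the assimilating dimension is manner.
The conditioning segment sits to the left of the focus bar, meaning the trigger precedes the segment that changes — progressive assimilation.

progressive manner assimilation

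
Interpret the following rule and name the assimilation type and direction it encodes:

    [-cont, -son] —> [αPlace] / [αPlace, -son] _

progressive place assimilation

The shared variable α links the value of the place features (abbreviated [Place]) on the target to the same value on the neighbouring segment, so place is the feature that assimilates.
Since the environment is written before the underscore, the trigger precedes the target; the direction is progressive.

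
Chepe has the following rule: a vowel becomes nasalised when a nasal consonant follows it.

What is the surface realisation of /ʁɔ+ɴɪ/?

[ʁɔ̃ɴɪ]

/ɔ/ sits next to the nasal /ɴ/ and is therefore nasalised to [ɔ̃].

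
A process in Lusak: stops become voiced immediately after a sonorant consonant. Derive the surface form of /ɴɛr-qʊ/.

[ɴɛrɢʊ]

/q/ is a voiceless uvular stop. The preceding trigger /r/ is voiced, so /q/ must become voiced as well.
The voiced uvular stop is [ɢ], so /q/ → [ɢ].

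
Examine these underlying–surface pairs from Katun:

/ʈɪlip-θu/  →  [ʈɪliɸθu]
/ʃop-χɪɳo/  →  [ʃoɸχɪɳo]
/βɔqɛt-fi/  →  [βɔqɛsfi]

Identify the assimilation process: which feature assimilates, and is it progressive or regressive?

The segment that alternates is /p/, which surfaces as [ɸ] when adjacent to /θ/.
/p/ is a stop while /θ/ is a fricative; the output [ɸ] is a fricative, matching the trigger — so the feature that spreads is manner.
Place and voice are unchanged, so the assimilation is partial, not total.
The same holds elsewhere in the data: /p/ → [ɸ] before /χ/ (stop → fricative, matching a fricative); /t/ → [s] before /f/ (stop → fricative, matching a fricative) — only manner changes, and always toward the following segment.
The trigger is the following segment, so the direction is regressive (anticipatory).

regressive manner assimilation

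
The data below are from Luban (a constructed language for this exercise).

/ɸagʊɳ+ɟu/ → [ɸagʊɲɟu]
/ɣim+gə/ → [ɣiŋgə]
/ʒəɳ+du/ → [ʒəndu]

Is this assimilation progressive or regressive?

regressive

Comparing underlying and surface forms, /ɳ/ → [ɲ] is the alternation; the neighbouring /ɟ/ is constant.
/ɳ/ is retroflex while /ɟ/ is palatal; the output [ɲ] is palatal, matching the trigger — so the feature that spreads is place.
The other alternating forms pattern the same way: /m/ → [ŋ] before /g/ (bilabial → velar, matching velar); /ɳ/ → [n] before /d/ (retroflex → alveolar, matching alveolar) — only place changes, and always toward the following segment.
The trigger is the following segment, so the direction is regressive (anticipatory).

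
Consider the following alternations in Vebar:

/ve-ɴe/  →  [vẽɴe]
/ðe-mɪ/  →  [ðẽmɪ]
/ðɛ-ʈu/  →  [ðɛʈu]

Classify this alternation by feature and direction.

The vowel /e/ surfaces as nasalised [ẽ] next to the following nasal /ɴ/ — it has acquired the [+nasal] feature of its neighbour.
Likewise in the remaining data: /e/ → [ẽ] before /m/ — each time a vowel is nasalised next to a following nasal.
No change occurs in [ðɛʈu] because the vowel at the boundary is adjacent to an oral consonant, not a nasal (/ɛ/ next to /ʈ/).
Because the conditioning nasal is to the right of the vowel that changes, the process is regressive (anticipatory).

regressive nasality assimilation (vowel nasalisation)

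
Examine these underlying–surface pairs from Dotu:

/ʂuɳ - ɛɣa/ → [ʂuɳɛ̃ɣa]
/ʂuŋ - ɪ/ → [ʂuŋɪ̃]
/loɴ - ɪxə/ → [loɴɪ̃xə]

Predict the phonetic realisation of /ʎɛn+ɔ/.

The data show progressive nasality assimilation (vowel nasalisation): /ɛ/ → [ɛ̃] after /ɳ/; /ɪ/ → [ɪ̃] after /ŋ/; /ɪ/ → [ɪ̃] after /ɴ/ — a vowel is nasalised by an immediately preceding nasal consonant.
The vowel /ɔ/ is adjacent to the preceding nasal /n/, so it acquires [+nasal] and surfaces as [ɔ̃].

[ʎɛnɔ̃]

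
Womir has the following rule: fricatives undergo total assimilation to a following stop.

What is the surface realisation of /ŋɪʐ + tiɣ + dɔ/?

[ŋɪttiddɔ]

/ʐ/ is the segment targeted by the rule; it sits immediately before /t/, so it assimilates completely and surfaces as [t].
At the second juncture, /ɣ/ likewise becomes [d] adjacent to /d/.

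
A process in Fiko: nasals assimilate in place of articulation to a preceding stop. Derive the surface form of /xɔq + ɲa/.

The rule targets /ɲ/ (voiced palatal nasal), which sits after the trigger /q/ (uvular).
A voiced uvular nasal is [ɴ], so the surface segment is [ɴ].

[xɔqɴa]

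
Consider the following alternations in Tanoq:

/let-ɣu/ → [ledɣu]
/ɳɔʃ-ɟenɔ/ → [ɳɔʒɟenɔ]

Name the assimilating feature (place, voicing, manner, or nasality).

The segment that alternates is /t/, which surfaces as [d] when adjacent to /ɣ/.
The change voiceless → voiced matches the voicing of the following /ɣ/, identifying this as voicing assimilation.
Checking the remaining alternation: /ʃ/ → [ʒ] before /ɟ/ (voiceless → voiced, matching voiced) — only voicing changes, and always toward the following segment.

voicing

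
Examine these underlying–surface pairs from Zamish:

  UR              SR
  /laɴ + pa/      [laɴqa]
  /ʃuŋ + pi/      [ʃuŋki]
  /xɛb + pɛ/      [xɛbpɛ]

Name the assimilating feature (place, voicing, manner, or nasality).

place

Comparing underlying and surface forms, /p/ → [q] is the alternation; the neighbouring /ɴ/ is constant.
The change bilabial → uvular matches the place of the preceding /ɴ/, identifying this as place assimilation.
The other alternating form patterns the same way: /p/ → [k] after /ŋ/ (bilabial → velar, matching velar) — only place changes, and always toward the preceding segment.
Nothing changes in [xɛbpɛ]: there the adjacent consonants already agree in place (/p/ and /b/ are both bilabial), so this form is consistent with the same rule.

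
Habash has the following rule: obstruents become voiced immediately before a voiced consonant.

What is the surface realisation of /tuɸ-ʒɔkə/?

[tuβʒɔkə]

/ɸ/ is a voiceless bilabial fricative. The following trigger /ʒ/ is voiced, so /ɸ/ must become voiced as well.
A voiced bilabial fricative is [β], so the surface segment is [β].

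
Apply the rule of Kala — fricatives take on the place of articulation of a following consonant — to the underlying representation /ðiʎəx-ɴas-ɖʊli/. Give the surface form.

[ðiʎəχɴaʂɖʊli]

The rule targets /x/ (voiceless velar fricative), which sits before the trigger /ɴ/ (uvular).
A voiceless uvular fricative is [χ], so the surface segment is [χ].
The same rule applies at the second boundary: /s/ → [ʂ] next to /ɖ/.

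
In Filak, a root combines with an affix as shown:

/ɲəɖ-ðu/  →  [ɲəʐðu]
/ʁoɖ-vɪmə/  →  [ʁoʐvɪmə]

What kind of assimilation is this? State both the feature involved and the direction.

regressive manner assimilation

The segment that alternates is /ɖ/, which surfaces as [ʐ] when adjacent to /ð/.
The change stop → fricative matches the manner of the following /ð/, identifying this as manner assimilation.
Place and voice are unchanged, so the assimilation is partial, not total.
The other alternating form patterns the same way: /ɖ/ → [ʐ] before /v/ (stop → fricative, matching a fricative) — only manner changes, and always toward the following segment.
The trigger is the following segment, so the direction is regressive (anticipatory).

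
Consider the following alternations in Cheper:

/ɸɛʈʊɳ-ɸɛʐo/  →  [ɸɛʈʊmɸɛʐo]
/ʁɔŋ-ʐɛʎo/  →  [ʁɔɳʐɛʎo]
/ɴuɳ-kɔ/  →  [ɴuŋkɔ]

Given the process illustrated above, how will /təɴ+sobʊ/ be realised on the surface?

[tənsobʊ]

The data show regressive place assimilation: /ɳ/ → [m] before /ɸ/; /ŋ/ → [ɳ] before /ʐ/; /ɳ/ → [ŋ] before /k/. In each pair only place changes, matching the following consonant, while manner and voice stay constant.
/ɴ/ is a voiced uvular nasal. The following trigger /s/ is alveolar, so /ɴ/ must become alveolar as well.
Changing only its place to alveolar gives [n] — the voiced alveolar nasal.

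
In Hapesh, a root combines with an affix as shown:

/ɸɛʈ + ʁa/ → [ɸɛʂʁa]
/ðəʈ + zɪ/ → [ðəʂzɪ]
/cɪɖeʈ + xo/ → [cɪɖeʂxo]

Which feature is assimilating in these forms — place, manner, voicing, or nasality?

manner

The segment that alternates is /ʈ/, which surfaces as [ʂ] when adjacent to /ʁ/.
The change stop → fricative matches the manner of the following /ʁ/, identifying this as manner assimilation.
Checking the remaining alternations: /ʈ/ → [ʂ] before /z/ (stop → fricative, matching a fricative); /ʈ/ → [ʂ] before /x/ (stop → fricative, matching a fricative) — only manner changes, and always toward the following segment.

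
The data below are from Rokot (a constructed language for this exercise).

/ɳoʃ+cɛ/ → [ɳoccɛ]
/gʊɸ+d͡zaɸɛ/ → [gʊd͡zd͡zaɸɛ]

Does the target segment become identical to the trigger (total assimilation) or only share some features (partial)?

total assimilation

The segment that alternates is /ʃ/, which surfaces as [c] when adjacent to /c/.
The output [c] is identical to the trigger /c/ — every feature (place, manner, voicing) has been copied — so this is total assimilation.
The other form behaves the same way: /ɸ/ → [d͡z] before /d͡z/ — in each case the output is a copy of the following consonant.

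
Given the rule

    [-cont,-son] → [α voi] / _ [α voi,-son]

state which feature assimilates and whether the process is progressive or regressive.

The rule copies [voi] from the environment onto the target, so the assimilating feature is voicing.
Since the environment is written after the underscore, the trigger follows the target; the direction is regressive.

regressive voicing assimilation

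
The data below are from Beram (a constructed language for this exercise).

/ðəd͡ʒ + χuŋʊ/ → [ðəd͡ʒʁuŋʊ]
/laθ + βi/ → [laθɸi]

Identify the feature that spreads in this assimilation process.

voicing

Underlying /χ/ is realised as [ʁ] next to /d͡ʒ/; /d͡ʒ/ itself does not change.
/χ/ is voiceless while /d͡ʒ/ is voiced; the output [ʁ] is voiced, matching the trigger — so the feature that spreads is voicing.
The other alternating form patterns the same way: /β/ → [ɸ] after /θ/ (voiced → voiceless, matching voiceless) — only voicing changes, and always toward the preceding segment.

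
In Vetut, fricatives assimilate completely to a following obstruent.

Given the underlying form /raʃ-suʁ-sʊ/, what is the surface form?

[rassussʊ]

/ʃ/ is the segment targeted by the rule; it sits immediately before /s/, so it assimilates completely and surfaces as [s].
At the second juncture, /ʁ/ likewise becomes [s] adjacent to /s/.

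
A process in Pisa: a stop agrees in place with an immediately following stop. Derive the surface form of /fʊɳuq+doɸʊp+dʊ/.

/q/ is a voiceless uvular stop. The following trigger /d/ is alveolar, so /q/ must become alveolar as well.
The voiceless alveolar stop is [t], so /q/ → [t].
At the second juncture, /p/ likewise becomes [t] adjacent to /d/.

[fʊɳutdoɸʊtdʊ]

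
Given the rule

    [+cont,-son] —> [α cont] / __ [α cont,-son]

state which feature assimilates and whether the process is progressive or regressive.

The rule copies [cont] (continuancy) from the environment onto the target fricatives; since [±cont] encodes the stop/fricative manner contrast, the assimilating dimension is manner.
Since the environment is written after the underscore, the trigger follows the target; the direction is regressive.

regressive manner assimilation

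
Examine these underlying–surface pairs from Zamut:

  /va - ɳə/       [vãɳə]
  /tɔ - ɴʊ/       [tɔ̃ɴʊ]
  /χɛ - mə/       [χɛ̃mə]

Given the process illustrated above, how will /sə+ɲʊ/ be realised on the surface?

The data show regressive nasality assimilation (vowel nasalisation): /a/ → [ã] before /ɳ/; /ɔ/ → [ɔ̃] before /ɴ/; /ɛ/ → [ɛ̃] before /m/ — a vowel is nasalised by an immediately following nasal consonant.
/ə/ sits next to the nasal /ɲ/ and is therefore nasalised to [ə̃].

[sə̃ɲʊ]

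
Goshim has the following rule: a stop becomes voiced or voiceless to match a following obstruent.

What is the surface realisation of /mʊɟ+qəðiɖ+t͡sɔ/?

[mʊcqəðiʈt͡sɔ]

The rule targets /ɟ/ (voiced palatal stop), which sits before the trigger /q/ (voiceless).
A voiceless palatal stop is [c], so the surface segment is [c].
The same rule applies at the second boundary: /ɖ/ → [ʈ] next to /t͡s/.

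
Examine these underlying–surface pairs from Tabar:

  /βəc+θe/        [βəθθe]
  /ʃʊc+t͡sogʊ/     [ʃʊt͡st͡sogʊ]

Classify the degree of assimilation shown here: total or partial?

total assimilation

The segment that alternates is /c/, which surfaces as [θ] when adjacent to /θ/.
The output [θ] is identical to the trigger /θ/ — every feature (place, manner, voicing) has been copied — so this is total assimilation.
The remaining alternation confirms this: /c/ → [t͡s] before /t͡s/ — in each case the output is a copy of the following consonant.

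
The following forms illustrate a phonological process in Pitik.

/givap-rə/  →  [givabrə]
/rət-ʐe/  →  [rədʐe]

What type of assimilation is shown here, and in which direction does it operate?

Comparing underlying and surface forms, /p/ → [b] is the alternation; the neighbouring /r/ is constant.
The change voiceless → voiced matches the voicing of the following /r/, identifying this as voicing assimilation.
Place and manner are unchanged, so the assimilation is partial, not total.
Checking the remaining alternation: /t/ → [d] before /ʐ/ (voiceless → voiced, matching voiced) — only voicing changes, and always toward the following segment.
Since the segment that changes precedes the conditioning segment, the assimilation is regressive.

regressive voicing assimilation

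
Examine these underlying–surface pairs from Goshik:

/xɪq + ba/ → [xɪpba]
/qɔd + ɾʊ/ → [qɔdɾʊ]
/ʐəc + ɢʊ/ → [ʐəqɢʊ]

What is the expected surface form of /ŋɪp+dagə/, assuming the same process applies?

[ŋɪtdagə]

The data show regressive place assimilation: /q/ → [p] before /b/; /c/ → [q] before /ɢ/. In each pair only place changes, matching the following consonant, while manner and voice stay constant.
Nothing changes in [qɔdɾʊ]: there the adjacent consonants already agree in place (/d/ and /ɾ/ are both alveolar), so this form is consistent with the same rule.
The rule targets /p/ (voiceless bilabial stop), which sits before the trigger /d/ (alveolar).
A voiceless alveolar stop is [t], so the surface segment is [t].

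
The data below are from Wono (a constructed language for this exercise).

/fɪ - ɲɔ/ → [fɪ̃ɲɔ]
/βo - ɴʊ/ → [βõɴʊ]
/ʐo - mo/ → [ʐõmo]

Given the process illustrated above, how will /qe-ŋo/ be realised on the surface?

The data show regressive nasality assimilation (vowel nasalisation): /ɪ/ → [ɪ̃] before /ɲ/; /o/ → [õ] before /ɴ/; /o/ → [õ] before /m/ — a vowel is nasalised by an immediately following nasal consonant.
/e/ sits next to the nasal /ŋ/ and is therefore nasalised to [ẽ].

[qẽŋo]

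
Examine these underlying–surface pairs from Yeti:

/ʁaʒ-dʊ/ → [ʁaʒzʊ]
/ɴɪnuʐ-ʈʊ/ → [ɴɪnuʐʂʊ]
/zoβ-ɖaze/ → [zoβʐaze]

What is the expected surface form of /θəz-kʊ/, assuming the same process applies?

[θəzxʊ]

The data show progressive manner assimilation: /d/ → [z] after /ʒ/; /ʈ/ → [ʂ] after /ʐ/; /ɖ/ → [ʐ] after /β/. In each pair only manner changes, matching the preceding consonant, while place and voice stay constant.
The rule targets /k/ (voiceless velar stop), which sits after the trigger /z/ (fricative).
A voiceless velar fricative is [x], so the surface segment is [x].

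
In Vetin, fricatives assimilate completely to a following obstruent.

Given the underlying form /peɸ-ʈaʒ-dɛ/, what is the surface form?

[peʈʈaddɛ]

/ɸ/ is the segment targeted by the rule; it sits immediately before /ʈ/, so it assimilates completely and surfaces as [ʈ].
At the second juncture, /ʒ/ likewise becomes [d] adjacent to /d/.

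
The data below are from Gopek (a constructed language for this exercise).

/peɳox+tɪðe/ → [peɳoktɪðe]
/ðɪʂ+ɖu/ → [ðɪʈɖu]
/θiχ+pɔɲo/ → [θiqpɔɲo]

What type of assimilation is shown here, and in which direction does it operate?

regressive manner assimilation

Comparing underlying and surface forms, /x/ → [k] is the alternation; the neighbouring /t/ is constant.
/x/ is a fricative while /t/ is a stop; the output [k] is a stop, matching the trigger — so the feature that spreads is manner.
Place and voice are unchanged, so the assimilation is partial, not total.
The other alternating forms pattern the same way: /ʂ/ → [ʈ] before /ɖ/ (fricative → stop, matching a stop); /χ/ → [q] before /p/ (fricative → stop, matching a stop) — only manner changes, and always toward the following segment.
The trigger is the following segment, so the direction is regressive (anticipatory).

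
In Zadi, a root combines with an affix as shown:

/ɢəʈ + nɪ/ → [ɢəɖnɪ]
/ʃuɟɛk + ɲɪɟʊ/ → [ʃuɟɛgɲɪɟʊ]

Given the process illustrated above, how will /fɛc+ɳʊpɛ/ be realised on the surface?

[fɛɟɳʊpɛ]

The data show regressive voicing assimilation: /ʈ/ → [ɖ] before /n/; /k/ → [g] before /ɲ/. In each pair only voicing changes, matching the following consonant, while place and manner stay constant.
The rule targets /c/ (voiceless palatal stop), which sits before the trigger /ɳ/ (voiced).
The voiced palatal stop is [ɟ], so /c/ → [ɟ].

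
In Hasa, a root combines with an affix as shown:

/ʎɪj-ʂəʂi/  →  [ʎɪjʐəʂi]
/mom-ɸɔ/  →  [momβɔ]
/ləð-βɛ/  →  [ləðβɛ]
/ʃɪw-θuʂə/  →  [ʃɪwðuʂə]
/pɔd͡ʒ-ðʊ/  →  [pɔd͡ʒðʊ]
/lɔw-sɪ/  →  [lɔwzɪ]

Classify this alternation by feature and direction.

progressive voicing assimilation

The segment that alternates is /ʂ/, which surfaces as [ʐ] when adjacent to /j/.
The change voiceless → voiced matches the voicing of the preceding /j/, identifying this as voicing assimilation.
Place and manner are unchanged, so the assimilation is partial, not total.
Checking the remaining alternations: /ɸ/ → [β] after /m/ (voiceless → voiced, matching voiced); /θ/ → [ð] after /w/ (voiceless → voiced, matching voiced); /s/ → [z] after /w/ (voiceless → voiced, matching voiced) — only voicing changes, and always toward the preceding segment.
Nothing changes in [ləðβɛ], [pɔd͡ʒðʊ]: there the adjacent consonants already agree in voicing (/β/ and /ð/ are both voiced; /ð/ and /d͡ʒ/ are both voiced), so these forms are consistent with the same rule.
The trigger is the preceding segment, so the direction is progressive (perseverative).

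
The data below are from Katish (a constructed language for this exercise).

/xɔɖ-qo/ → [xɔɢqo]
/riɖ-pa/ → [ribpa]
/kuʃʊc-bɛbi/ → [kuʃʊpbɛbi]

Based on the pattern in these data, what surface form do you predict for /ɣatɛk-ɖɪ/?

The data show regressive place assimilation: /ɖ/ → [ɢ] before /q/; /ɖ/ → [b] before /p/; /c/ → [p] before /b/. In each pair only place changes, matching the following consonant, while manner and voice stay constant.
The rule targets /k/ (voiceless velar stop), which sits before the trigger /ɖ/ (retroflex).
A voiceless retroflex stop is [ʈ], so the surface segment is [ʈ].

[ɣatɛʈɖɪ]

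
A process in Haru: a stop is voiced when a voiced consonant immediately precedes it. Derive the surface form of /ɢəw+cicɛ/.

[ɢəwɟicɛ]

The rule targets /c/ (voiceless palatal stop), which sits after the trigger /w/ (voiced).
A voiced palatal stop is [ɟ], so the surface segment is [ɟ].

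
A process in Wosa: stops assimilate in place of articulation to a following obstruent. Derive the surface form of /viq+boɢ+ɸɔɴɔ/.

[vipbobɸɔɴɔ]

The rule targets /q/ (voiceless uvular stop), which sits before the trigger /b/ (bilabial).
Changing only its place to bilabial gives [p] — the voiceless bilabial stop.
The same rule applies at the second boundary: /ɢ/ → [b] next to /ɸ/.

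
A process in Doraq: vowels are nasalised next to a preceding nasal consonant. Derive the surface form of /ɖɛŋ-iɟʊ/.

[ɖɛŋĩɟʊ]

/i/ sits next to the nasal /ŋ/ and is therefore nasalised to [ĩ].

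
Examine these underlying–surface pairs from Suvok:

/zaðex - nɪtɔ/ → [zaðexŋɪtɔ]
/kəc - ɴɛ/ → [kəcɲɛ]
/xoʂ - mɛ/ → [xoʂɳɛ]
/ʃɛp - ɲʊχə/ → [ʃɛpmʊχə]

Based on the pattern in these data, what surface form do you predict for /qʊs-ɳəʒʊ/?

The data show progressive place assimilation: /n/ → [ŋ] after /x/; /ɴ/ → [ɲ] after /c/; /m/ → [ɳ] after /ʂ/; /ɲ/ → [m] after /p/. In each pair only place changes, matching the preceding consonant, while manner and voice stay constant.
The rule targets /ɳ/ (voiced retroflex nasal), which sits after the trigger /s/ (alveolar).
A voiced alveolar nasal is [n], so the surface segment is [n].

[qʊsnəʒʊ]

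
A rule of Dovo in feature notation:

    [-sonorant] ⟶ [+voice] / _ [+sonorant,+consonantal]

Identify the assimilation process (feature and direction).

regressive voicing assimilation

The structural change is [+voice], and the conditioning segment [+sonorant,+consonantal] (a sonorant consonant) is itself voiced, so the target comes to share the voicing of its neighbour — voicing assimilation.
The conditioning segment sits to the right of the focus bar, meaning the trigger follows the segment that changes — regressive assimilation.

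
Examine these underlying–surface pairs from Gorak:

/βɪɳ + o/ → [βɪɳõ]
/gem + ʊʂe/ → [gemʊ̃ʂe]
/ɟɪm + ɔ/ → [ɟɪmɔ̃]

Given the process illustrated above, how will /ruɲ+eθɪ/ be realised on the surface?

[ruɲẽθɪ]

The data show progressive nasality assimilation (vowel nasalisation): /o/ → [õ] after /ɳ/; /ʊ/ → [ʊ̃] after /m/; /ɔ/ → [ɔ̃] after /m/ — a vowel is nasalised by an immediately preceding nasal consonant.
The vowel /e/ is adjacent to the preceding nasal /ɲ/, so it acquires [+nasal] and surfaces as [ẽ].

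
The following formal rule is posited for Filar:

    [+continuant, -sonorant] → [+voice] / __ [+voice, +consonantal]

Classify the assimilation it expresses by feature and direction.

The target ([+continuant, -sonorant], fricatives) acquires [+voice] next to a voiced consonant ([+voice, +consonantal]) — it takes on the voicing of its neighbour, so the feature that spreads is voicing.
Since the environment is written after the underscore, the trigger follows the target; the direction is regressive.

regressive voicing assimilation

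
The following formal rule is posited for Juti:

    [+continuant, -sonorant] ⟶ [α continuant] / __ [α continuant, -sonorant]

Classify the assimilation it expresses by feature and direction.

The shared variable α links the value of [continuant] on the target to that of the neighbouring obstruent. [continuant] distinguishes stops from fricatives — a manner-of-articulation feature — so this is manner assimilation.
Since the environment is written after the underscore, the trigger follows the target; the direction is regressive.

regressive manner assimilation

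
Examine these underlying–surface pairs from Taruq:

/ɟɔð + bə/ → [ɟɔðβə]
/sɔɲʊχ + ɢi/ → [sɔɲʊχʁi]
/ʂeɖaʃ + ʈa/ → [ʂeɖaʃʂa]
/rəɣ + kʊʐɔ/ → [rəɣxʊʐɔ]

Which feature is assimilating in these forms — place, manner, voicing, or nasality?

Underlying /b/ is realised as [β] next to /ð/; /ð/ itself does not change.
The change stop → fricative matches the manner of the preceding /ð/, identifying this as manner assimilation.
The other alternating forms pattern the same way: /ɢ/ → [ʁ] after /χ/ (stop → fricative, matching a fricative); /ʈ/ → [ʂ] after /ʃ/ (stop → fricative, matching a fricative); /k/ → [x] after /ɣ/ (stop → fricative, matching a fricative) — only manner changes, and always toward the preceding segment.

manner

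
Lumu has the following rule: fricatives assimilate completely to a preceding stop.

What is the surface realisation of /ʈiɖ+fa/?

[ʈiɖɖa]

/f/ is the segment targeted by the rule; it sits immediately after /ɖ/, so it assimilates completely and surfaces as [ɖ].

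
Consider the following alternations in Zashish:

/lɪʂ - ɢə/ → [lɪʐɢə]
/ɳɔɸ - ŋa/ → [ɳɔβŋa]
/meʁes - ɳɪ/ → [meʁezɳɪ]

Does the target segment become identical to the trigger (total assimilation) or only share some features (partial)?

Comparing underlying and surface forms, /ʂ/ → [ʐ] is the alternation; the neighbouring /ɢ/ is constant.
The change voiceless → voiced matches the voicing of the following /ɢ/, identifying this as voicing assimilation.
Place and manner are unchanged, so the assimilation is partial, not total.
Checking the remaining alternations: /ɸ/ → [β] before /ŋ/ (voiceless → voiced, matching voiced); /s/ → [z] before /ɳ/ (voiceless → voiced, matching voiced) — only voicing changes, and always toward the following segment.

partial assimilation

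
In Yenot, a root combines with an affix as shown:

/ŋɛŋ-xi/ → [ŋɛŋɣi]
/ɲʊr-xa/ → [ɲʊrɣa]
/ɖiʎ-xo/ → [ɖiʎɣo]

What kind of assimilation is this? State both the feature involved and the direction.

Comparing underlying and surface forms, /x/ → [ɣ] is the alternation; the neighbouring /ŋ/ is constant.
The change voiceless → voiced matches the voicing of the preceding /ŋ/, identifying this as voicing assimilation.
Place and manner are unchanged, so the assimilation is partial, not total.
The same holds elsewhere in the data: /x/ → [ɣ] after /r/ (voiceless → voiced, matching voiced); /x/ → [ɣ] after /ʎ/ (voiceless → voiced, matching voiced) — only voicing changes, and always toward the preceding segment.
The trigger is the preceding segment, so the direction is progressive (perseverative).

progressive voicing assimilation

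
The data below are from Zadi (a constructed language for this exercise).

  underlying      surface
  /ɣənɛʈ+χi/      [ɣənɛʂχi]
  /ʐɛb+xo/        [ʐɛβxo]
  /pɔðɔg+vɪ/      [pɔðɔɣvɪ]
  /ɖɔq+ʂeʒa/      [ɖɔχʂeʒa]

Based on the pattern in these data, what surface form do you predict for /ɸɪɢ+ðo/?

The data show regressive manner assimilation: /ʈ/ → [ʂ] before /χ/; /b/ → [β] before /x/; /g/ → [ɣ] before /v/; /q/ → [χ] before /ʂ/. In each pair only manner changes, matching the following consonant, while place and voice stay constant.
/ɢ/ is a voiced uvular stop. The following trigger /ð/ is a fricative, so /ɢ/ must become a fricative as well.
A voiced uvular fricative is [ʁ], so the surface segment is [ʁ].

[ɸɪʁðo]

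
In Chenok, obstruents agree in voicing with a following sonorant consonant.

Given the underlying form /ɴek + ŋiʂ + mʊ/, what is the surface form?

[ɴegŋiʐmʊ]

The rule targets /k/ (voiceless velar stop), which sits before the trigger /ŋ/ (voiced).
The voiced velar stop is [g], so /k/ → [g].
At the second juncture, /ʂ/ likewise becomes [ʐ] adjacent to /m/.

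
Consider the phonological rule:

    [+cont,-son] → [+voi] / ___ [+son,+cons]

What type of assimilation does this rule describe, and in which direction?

regressive voicing assimilation

The structural change is [+voi], and the conditioning segment [+son,+cons] (a sonorant consonant) is itself voiced, so the target comes to share the voicing of its neighbour — voicing assimilation.
The conditioning segment sits to the right of the focus bar, meaning the trigger follows the segment that changes — regressive assimilation.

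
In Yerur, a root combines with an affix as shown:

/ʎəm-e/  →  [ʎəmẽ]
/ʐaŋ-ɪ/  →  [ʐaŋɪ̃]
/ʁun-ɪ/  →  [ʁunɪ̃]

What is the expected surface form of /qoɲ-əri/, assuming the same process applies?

[qoɲə̃ri]

The data show progressive nasality assimilation (vowel nasalisation): /e/ → [ẽ] after /m/; /ɪ/ → [ɪ̃] after /ŋ/; /ɪ/ → [ɪ̃] after /n/ — a vowel is nasalised by an immediately preceding nasal consonant.
/ə/ sits next to the nasal /ɲ/ and is therefore nasalised to [ə̃].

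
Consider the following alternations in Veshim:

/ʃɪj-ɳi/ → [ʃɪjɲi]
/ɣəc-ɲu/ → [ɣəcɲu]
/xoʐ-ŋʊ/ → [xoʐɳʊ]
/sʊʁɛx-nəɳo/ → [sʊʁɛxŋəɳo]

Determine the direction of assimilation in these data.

Underlying /ɳ/ is realised as [ɲ] next to /j/; /j/ itself does not change.
/ɳ/ is retroflex while /j/ is palatal; the output [ɲ] is palatal, matching the trigger — so the feature that spreads is place.
The other alternating forms pattern the same way: /ŋ/ → [ɳ] after /ʐ/ (velar → retroflex, matching retroflex); /n/ → [ŋ] after /x/ (alveolar → velar, matching velar) — only place changes, and always toward the preceding segment.
No alternation appears in [ɣəcɲu]: there the adjacent consonants already agree in place (/ɲ/ and /c/ are both palatal), so this form is consistent with the same rule.
The trigger is the preceding segment, so the direction is progressive (perseverative).

progressive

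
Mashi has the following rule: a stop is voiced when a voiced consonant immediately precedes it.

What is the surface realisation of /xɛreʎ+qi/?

/q/ is a voiceless uvular stop. The preceding trigger /ʎ/ is voiced, so /q/ must become voiced as well.
Changing only its voicing to voiced gives [ɢ] — the voiced uvular stop.

[xɛreʎɢi]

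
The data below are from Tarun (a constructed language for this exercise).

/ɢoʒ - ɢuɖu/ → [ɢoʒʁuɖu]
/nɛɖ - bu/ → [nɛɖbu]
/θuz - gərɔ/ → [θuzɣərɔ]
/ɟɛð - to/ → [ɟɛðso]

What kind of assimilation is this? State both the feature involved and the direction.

progressive manner assimilation

The segment that alternates is /ɢ/, which surfaces as [ʁ] when adjacent to /ʒ/.
The change stop → fricative matches the manner of the preceding /ʒ/, identifying this as manner assimilation.
Place and voice are unchanged, so the assimilation is partial, not total.
The same holds elsewhere in the data: /g/ → [ɣ] after /z/ (stop → fricative, matching a fricative); /t/ → [s] after /ð/ (stop → fricative, matching a fricative) — only manner changes, and always toward the preceding segment.
Nothing changes in [nɛɖbu]: there the adjacent consonants already agree in manner (/b/ and /ɖ/ are both stops), so this form is consistent with the same rule.
Since the segment that changes follows the conditioning segment, the assimilation is progressive.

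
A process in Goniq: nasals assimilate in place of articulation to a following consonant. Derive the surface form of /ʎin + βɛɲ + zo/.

The rule targets /n/ (voiced alveolar nasal), which sits before the trigger /β/ (bilabial).
Changing only its place to bilabial gives [m] — the voiced bilabial nasal.
At the second juncture, /ɲ/ likewise becomes [n] adjacent to /z/.

[ʎimβɛnzo]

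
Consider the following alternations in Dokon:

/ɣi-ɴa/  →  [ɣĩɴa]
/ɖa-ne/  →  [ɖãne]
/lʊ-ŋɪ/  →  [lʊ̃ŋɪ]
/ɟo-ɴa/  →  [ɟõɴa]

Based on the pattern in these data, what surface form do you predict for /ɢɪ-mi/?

The data show regressive nasality assimilation (vowel nasalisation): /i/ → [ĩ] before /ɴ/; /a/ → [ã] before /n/; /ʊ/ → [ʊ̃] before /ŋ/; /o/ → [õ] before /ɴ/ — a vowel is nasalised by an immediately following nasal consonant.
The vowel /ɪ/ is adjacent to the following nasal /m/, so it acquires [+nasal] and surfaces as [ɪ̃].

[ɢɪ̃mi]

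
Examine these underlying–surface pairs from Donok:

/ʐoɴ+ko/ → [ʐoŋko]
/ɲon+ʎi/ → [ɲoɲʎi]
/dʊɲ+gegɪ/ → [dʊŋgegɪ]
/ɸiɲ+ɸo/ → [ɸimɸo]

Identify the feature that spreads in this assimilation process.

place

Comparing underlying and surface forms, /ɴ/ → [ŋ] is the alternation; the neighbouring /k/ is constant.
The change uvular → velar matches the place of the following /k/, identifying this as place assimilation.
The same holds elsewhere in the data: /n/ → [ɲ] before /ʎ/ (alveolar → palatal, matching palatal); /ɲ/ → [ŋ] before /g/ (palatal → velar, matching velar); /ɲ/ → [m] before /ɸ/ (palatal → bilabial, matching bilabial) — only place changes, and always toward the following segment.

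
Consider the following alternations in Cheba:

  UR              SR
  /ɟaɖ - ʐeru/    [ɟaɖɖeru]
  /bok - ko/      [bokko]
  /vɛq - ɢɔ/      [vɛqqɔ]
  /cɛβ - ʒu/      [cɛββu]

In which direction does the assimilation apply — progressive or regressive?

progressive

Comparing underlying and surface forms, /ʐ/ → [ɖ] is the alternation; the neighbouring /ɖ/ is constant.
The output [ɖ] is identical to the trigger /ɖ/ — every feature (place, manner, voicing) has been copied — so this is total assimilation.
The remaining alternations confirm this: /ɢ/ → [q] after /q/; /ʒ/ → [β] after /β/ — in each case the output is a copy of the preceding consonant.
In [bokko] the two consonants at the boundary are already identical (/k/ + /k/), so the rule applies vacuously and nothing changes.
Since the segment that changes follows the conditioning segment, the assimilation is progressive.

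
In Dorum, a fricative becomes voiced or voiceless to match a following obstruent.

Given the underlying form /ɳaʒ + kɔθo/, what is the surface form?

/ʒ/ is a voiced postalveolar fricative. The following trigger /k/ is voiceless, so /ʒ/ must become voiceless as well.
A voiceless postalveolar fricative is [ʃ], so the surface segment is [ʃ].

[ɳaʃkɔθo]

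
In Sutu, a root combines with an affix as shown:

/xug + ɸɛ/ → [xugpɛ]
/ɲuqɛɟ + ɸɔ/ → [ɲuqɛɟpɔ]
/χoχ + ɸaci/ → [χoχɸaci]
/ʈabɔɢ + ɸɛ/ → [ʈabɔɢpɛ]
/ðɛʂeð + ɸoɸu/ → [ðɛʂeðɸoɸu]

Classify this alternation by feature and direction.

progressive manner assimilation

The segment that alternates is /ɸ/, which surfaces as [p] when adjacent to /g/.
/ɸ/ is a fricative while /g/ is a stop; the output [p] is a stop, matching the trigger — so the feature that spreads is manner.
Place and voice are unchanged, so the assimilation is partial, not total.
Checking the remaining alternations: /ɸ/ → [p] after /ɟ/ (fricative → stop, matching a stop); /ɸ/ → [p] after /ɢ/ (fricative → stop, matching a stop) — only manner changes, and always toward the preceding segment.
Nothing changes in [χoχɸaci], [ðɛʂeðɸoɸu]: there the adjacent consonants already agree in manner (/ɸ/ and /χ/ are both fricatives; /ɸ/ and /ð/ are both fricatives), so these forms are consistent with the same rule.
The trigger is the preceding segment, so the direction is progressive (perseverative).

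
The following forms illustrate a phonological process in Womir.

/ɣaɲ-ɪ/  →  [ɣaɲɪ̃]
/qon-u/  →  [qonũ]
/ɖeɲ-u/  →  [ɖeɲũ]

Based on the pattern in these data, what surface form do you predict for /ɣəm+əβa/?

[ɣəmə̃βa]

The data show progressive nasality assimilation (vowel nasalisation): /ɪ/ → [ɪ̃] after /ɲ/; /u/ → [ũ] after /n/; /u/ → [ũ] after /ɲ/ — a vowel is nasalised by an immediately preceding nasal consonant.
/ə/ sits next to the nasal /m/ and is therefore nasalised to [ə̃].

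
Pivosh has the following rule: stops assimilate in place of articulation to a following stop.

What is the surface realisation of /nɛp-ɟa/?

[nɛcɟa]

The rule targets /p/ (voiceless bilabial stop), which sits before the trigger /ɟ/ (palatal).
A voiceless palatal stop is [c], so the surface segment is [c].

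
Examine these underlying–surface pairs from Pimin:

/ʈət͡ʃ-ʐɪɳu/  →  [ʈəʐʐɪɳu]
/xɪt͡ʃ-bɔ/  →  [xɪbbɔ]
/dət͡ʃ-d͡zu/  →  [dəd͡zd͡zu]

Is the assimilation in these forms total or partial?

The segment that alternates is /t͡ʃ/, which surfaces as [ʐ] when adjacent to /ʐ/.
The output [ʐ] is identical to the trigger /ʐ/ — every feature (place, manner, voicing) has been copied — so this is total assimilation.
The other forms behave the same way: /t͡ʃ/ → [b] before /b/; /t͡ʃ/ → [d͡z] before /d͡z/ — in each case the output is a copy of the following consonant.

total assimilation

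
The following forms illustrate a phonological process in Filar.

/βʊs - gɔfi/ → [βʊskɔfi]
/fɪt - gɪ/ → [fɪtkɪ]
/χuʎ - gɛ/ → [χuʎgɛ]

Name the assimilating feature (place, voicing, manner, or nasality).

voicing

Underlying /g/ is realised as [k] next to /s/; /s/ itself does not change.
/g/ is voiced while /s/ is voiceless; the output [k] is voiceless, matching the trigger — so the feature that spreads is voicing.
The same holds elsewhere in the data: /g/ → [k] after /t/ (voiced → voiceless, matching voiceless) — only voicing changes, and always toward the preceding segment.
No alternation appears in [χuʎgɛ]: there the adjacent consonants already agree in voicing (/g/ and /ʎ/ are both voiced), so this form is consistent with the same rule.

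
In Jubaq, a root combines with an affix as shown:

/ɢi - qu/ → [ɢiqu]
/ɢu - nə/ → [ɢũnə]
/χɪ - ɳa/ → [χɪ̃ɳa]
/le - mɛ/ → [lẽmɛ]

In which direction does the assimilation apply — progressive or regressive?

The vowel /u/ surfaces as nasalised [ũ] next to the following nasal /n/ — it has acquired the [+nasal] feature of its neighbour.
The other forms show the same pattern: /ɪ/ → [ɪ̃] before /ɳ/; /e/ → [ẽ] before /m/ — each time a vowel is nasalised next to a following nasal.
No change occurs in [ɢiqu] because the vowel at the boundary is adjacent to an oral consonant, not a nasal (/i/ next to /q/).
Because the conditioning nasal is to the right of the vowel that changes, the process is regressive (anticipatory).

regressive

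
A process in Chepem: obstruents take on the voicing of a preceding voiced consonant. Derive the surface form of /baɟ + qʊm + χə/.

The rule targets /q/ (voiceless uvular stop), which sits after the trigger /ɟ/ (voiced).
A voiced uvular stop is [ɢ], so the surface segment is [ɢ].
The same rule applies at the second boundary: /χ/ → [ʁ] next to /m/.

[baɟɢʊmʁə]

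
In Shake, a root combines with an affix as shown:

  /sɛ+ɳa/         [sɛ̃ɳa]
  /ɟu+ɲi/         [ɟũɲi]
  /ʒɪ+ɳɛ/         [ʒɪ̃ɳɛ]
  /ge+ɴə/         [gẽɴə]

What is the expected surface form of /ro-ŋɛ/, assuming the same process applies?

The data show regressive nasality assimilation (vowel nasalisation): /ɛ/ → [ɛ̃] before /ɳ/; /u/ → [ũ] before /ɲ/; /ɪ/ → [ɪ̃] before /ɳ/; /e/ → [ẽ] before /ɴ/ — a vowel is nasalised by an immediately following nasal consonant.
/o/ sits next to the nasal /ŋ/ and is therefore nasalised to [õ].

[rõŋɛ]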